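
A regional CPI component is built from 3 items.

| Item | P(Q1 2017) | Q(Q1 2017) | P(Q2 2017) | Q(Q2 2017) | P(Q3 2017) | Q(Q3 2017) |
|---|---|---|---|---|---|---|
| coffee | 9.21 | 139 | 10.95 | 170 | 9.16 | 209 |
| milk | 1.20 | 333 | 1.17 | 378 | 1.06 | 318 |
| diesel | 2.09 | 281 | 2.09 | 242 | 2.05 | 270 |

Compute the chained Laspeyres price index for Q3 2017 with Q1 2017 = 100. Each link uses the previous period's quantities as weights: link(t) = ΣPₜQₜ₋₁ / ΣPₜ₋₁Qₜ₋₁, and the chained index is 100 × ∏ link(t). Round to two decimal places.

Link Q1 2017→Q2 2017:
ΣP(Q2 2017)Q(Q1 2017) = 10.95×139 + 1.17×333 + 2.09×281 = 1522.05 + 389.61 + 587.29 = 2498.95
ΣP(Q1 2017)Q(Q1 2017) = 9.21×139 + 1.20×333 + 2.09×281 = 1280.19 + 399.6 + 587.29 = 2267.08
link = 2498.95/2267.08 = 1.102277
Link Q2 2017→Q3 2017:
ΣP(Q3 2017)Q(Q2 2017) = 9.16×170 + 1.06×378 + 2.05×242 = 1557.2 + 400.68 + 496.1 = 2453.98
ΣP(Q2 2017)Q(Q2 2017) = 10.95×170 + 1.17×378 + 2.09×242 = 1861.5 + 442.26 + 505.78 = 2809.54
link = 2453.98/2809.54 = 0.873445
Chained index = 100 × 1.102277 × 0.873445 = 96.2779

96.28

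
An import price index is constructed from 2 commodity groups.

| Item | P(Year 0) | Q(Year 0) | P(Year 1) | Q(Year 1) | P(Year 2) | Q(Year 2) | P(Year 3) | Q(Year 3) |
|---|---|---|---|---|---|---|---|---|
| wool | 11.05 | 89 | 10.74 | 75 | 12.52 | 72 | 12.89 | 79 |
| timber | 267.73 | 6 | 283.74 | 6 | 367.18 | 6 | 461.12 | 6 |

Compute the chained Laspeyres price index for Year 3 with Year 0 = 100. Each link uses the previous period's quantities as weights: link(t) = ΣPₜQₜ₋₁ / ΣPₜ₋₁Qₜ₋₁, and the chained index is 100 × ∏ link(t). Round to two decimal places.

153.05

Link Year 0→Year 1:
ΣP(Year 1)Q(Year 0) = 10.74×89 + 283.74×6 = 955.86 + 1702.44 = 2658.3
ΣP(Year 0)Q(Year 0) = 11.05×89 + 267.73×6 = 983.45 + 1606.38 = 2589.83
link = 2658.3/2589.83 = 1.026438
Link Year 1→Year 2:
ΣP(Year 2)Q(Year 1) = 12.52×75 + 367.18×6 = 939 + 2203.08 = 3142.08
ΣP(Year 1)Q(Year 1) = 10.74×75 + 283.74×6 = 805.5 + 1702.44 = 2507.94
link = 3142.08/2507.94 = 1.252853
Link Year 2→Year 3:
ΣP(Year 3)Q(Year 2) = 12.89×72 + 461.12×6 = 928.08 + 2766.72 = 3694.8
ΣP(Year 2)Q(Year 2) = 12.52×72 + 367.18×6 = 901.44 + 2203.08 = 3104.52
link = 3694.8/3104.52 = 1.190136
Chained index = 100 × 1.026438 × 1.252853 × 1.190136 = 153.0486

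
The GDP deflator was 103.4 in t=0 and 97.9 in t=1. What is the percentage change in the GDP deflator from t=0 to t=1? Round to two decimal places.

-5.32%

Change = (97.9 − 103.4) / 103.4 × 100
       = -5.5 / 103.4 × 100 = -5.3191%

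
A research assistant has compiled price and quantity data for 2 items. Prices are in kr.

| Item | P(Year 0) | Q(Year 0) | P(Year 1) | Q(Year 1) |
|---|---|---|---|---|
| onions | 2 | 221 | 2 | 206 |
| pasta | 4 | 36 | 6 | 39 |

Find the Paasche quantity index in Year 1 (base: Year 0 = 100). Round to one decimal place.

98.2

Paasche quantity index uses current-period prices as weights.
ΣP(Year 1)·Q(Year 1) = 2×206 + 6×39 = 412 + 234 = 646
ΣP(Year 1)·Q(Year 0) = 2×221 + 6×36 = 442 + 216 = 658
Index = 646 / 658 × 100 = 98.1763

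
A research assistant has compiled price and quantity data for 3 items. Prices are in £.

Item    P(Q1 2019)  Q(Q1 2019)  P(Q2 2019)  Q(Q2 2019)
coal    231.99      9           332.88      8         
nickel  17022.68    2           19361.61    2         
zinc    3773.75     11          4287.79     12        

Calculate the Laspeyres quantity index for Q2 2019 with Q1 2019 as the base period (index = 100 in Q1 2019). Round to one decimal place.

104.6

Laspeyres quantity index uses base-period prices as weights.
ΣP(Q1 2019)·Q(Q2 2019) = 231.99×8 + 17022.68×2 + 3773.75×12 = 1855.92 + 34045.36 + 45285 = 81186.28
ΣP(Q1 2019)·Q(Q1 2019) = 231.99×9 + 17022.68×2 + 3773.75×11 = 2087.91 + 34045.36 + 41511.25 = 77644.52
Index = 81186.28 / 77644.52 × 100 = 104.5615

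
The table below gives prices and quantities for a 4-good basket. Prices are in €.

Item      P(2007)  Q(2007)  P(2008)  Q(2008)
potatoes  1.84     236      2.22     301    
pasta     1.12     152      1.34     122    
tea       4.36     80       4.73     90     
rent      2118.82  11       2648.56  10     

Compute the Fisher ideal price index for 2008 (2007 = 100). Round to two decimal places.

Laspeyres component (base-period weights):
ΣP(2008)Q(2007) = 2.22×236 + 1.34×152 + 4.73×80 + 2648.56×11 = 523.92 + 203.68 + 378.4 + 29134.16 = 30240.16
ΣP(2007)Q(2007) = 1.84×236 + 1.12×152 + 4.36×80 + 2118.82×11 = 434.24 + 170.24 + 348.8 + 23307.02 = 24260.3
L = 30240.16 / 24260.3 × 100 = 124.6487
Paasche component (current-period weights):
ΣP(2008)Q(2008) = 2.22×301 + 1.34×122 + 4.73×90 + 2648.56×10 = 668.22 + 163.48 + 425.7 + 26485.6 = 27743
ΣP(2007)Q(2008) = 1.84×301 + 1.12×122 + 4.36×90 + 2118.82×10 = 553.84 + 136.64 + 392.4 + 21188.2 = 22271.08
P = 27743 / 22271.08 × 100 = 124.5696
Fisher = √(L × P) = √(124.6487 × 124.5696) = 124.6092

124.61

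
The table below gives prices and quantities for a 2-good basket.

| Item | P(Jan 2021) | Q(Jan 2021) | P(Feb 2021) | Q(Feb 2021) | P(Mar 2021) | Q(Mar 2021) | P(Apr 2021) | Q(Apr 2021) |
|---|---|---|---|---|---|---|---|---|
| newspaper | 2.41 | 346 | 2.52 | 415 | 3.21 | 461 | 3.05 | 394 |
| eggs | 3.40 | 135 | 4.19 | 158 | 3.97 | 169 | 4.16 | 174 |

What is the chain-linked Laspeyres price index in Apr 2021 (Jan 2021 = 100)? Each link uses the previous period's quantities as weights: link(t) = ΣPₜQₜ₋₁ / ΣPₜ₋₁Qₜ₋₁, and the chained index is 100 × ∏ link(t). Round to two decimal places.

Link Jan 2021→Feb 2021:
ΣP(Feb 2021)Q(Jan 2021) = 2.52×346 + 4.19×135 = 871.92 + 565.65 = 1437.57
ΣP(Jan 2021)Q(Jan 2021) = 2.41×346 + 3.40×135 = 833.86 + 459 = 1292.86
link = 1437.57/1292.86 = 1.111930
Link Feb 2021→Mar 2021:
ΣP(Mar 2021)Q(Feb 2021) = 3.21×415 + 3.97×158 = 1332.15 + 627.26 = 1959.41
ΣP(Feb 2021)Q(Feb 2021) = 2.52×415 + 4.19×158 = 1045.8 + 662.02 = 1707.82
link = 1959.41/1707.82 = 1.147316
Link Mar 2021→Apr 2021:
ΣP(Apr 2021)Q(Mar 2021) = 3.05×461 + 4.16×169 = 1406.05 + 703.04 = 2109.09
ΣP(Mar 2021)Q(Mar 2021) = 3.21×461 + 3.97×169 = 1479.81 + 670.93 = 2150.74
link = 2109.09/2150.74 = 0.980635
Chained index = 100 × 1.111930 × 1.147316 × 0.980635 = 125.1031

125.10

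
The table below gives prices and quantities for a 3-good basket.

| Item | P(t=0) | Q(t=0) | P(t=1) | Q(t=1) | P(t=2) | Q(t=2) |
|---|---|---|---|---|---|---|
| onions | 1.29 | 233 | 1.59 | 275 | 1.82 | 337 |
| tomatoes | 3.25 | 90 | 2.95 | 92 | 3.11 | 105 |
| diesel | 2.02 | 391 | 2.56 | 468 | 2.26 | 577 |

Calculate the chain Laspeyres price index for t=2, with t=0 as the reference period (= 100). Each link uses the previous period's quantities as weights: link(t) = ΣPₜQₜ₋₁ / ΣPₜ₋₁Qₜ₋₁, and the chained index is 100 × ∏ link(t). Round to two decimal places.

114.49

Link t=0→t=1:
ΣP(t=1)Q(t=0) = 1.59×233 + 2.95×90 + 2.56×391 = 370.47 + 265.5 + 1000.96 = 1636.93
ΣP(t=0)Q(t=0) = 1.29×233 + 3.25×90 + 2.02×391 = 300.57 + 292.5 + 789.82 = 1382.89
link = 1636.93/1382.89 = 1.183702
Link t=1→t=2:
ΣP(t=2)Q(t=1) = 1.82×275 + 3.11×92 + 2.26×468 = 500.5 + 286.12 + 1057.68 = 1844.3
ΣP(t=1)Q(t=1) = 1.59×275 + 2.95×92 + 2.56×468 = 437.25 + 271.4 + 1198.08 = 1906.73
link = 1844.3/1906.73 = 0.967258
Chained index = 100 × 1.183702 × 0.967258 = 114.4946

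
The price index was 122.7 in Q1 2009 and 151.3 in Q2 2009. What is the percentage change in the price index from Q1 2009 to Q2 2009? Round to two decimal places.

23.31%

Change = (151.3 − 122.7) / 122.7 × 100
       = 28.6 / 122.7 × 100 = 23.3089%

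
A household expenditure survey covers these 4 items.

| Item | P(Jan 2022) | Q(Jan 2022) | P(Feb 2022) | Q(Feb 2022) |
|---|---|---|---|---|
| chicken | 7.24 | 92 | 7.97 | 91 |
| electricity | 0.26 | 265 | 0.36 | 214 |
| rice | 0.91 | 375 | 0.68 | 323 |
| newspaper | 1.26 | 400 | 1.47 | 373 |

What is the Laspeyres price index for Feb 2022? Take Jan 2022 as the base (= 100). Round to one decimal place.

Laspeyres price index uses base-period quantities as weights.
ΣP(Feb 2022)·Q(Jan 2022) = 7.97×92 + 0.36×265 + 0.68×375 + 1.47×400 = 733.24 + 95.4 + 255 + 588 = 1671.64
ΣP(Jan 2022)·Q(Jan 2022) = 7.24×92 + 0.26×265 + 0.91×375 + 1.26×400 = 666.08 + 68.9 + 341.25 + 504 = 1580.23
Index = 1671.64 / 1580.23 × 100 = 105.7846

105.8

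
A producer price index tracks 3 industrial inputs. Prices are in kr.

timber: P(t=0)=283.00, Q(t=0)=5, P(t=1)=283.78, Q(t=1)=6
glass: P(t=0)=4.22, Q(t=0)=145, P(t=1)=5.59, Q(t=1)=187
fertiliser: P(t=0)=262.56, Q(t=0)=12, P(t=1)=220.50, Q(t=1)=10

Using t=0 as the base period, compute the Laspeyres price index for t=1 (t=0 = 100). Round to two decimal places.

94.16

Laspeyres price index uses base-period quantities as weights.
ΣP(t=1)·Q(t=0) = 283.78×5 + 5.59×145 + 220.50×12 = 1418.9 + 810.55 + 2646 = 4875.45
ΣP(t=0)·Q(t=0) = 283.00×5 + 4.22×145 + 262.56×12 = 1415 + 611.9 + 3150.72 = 5177.62
Index = 4875.45 / 5177.62 × 100 = 94.1639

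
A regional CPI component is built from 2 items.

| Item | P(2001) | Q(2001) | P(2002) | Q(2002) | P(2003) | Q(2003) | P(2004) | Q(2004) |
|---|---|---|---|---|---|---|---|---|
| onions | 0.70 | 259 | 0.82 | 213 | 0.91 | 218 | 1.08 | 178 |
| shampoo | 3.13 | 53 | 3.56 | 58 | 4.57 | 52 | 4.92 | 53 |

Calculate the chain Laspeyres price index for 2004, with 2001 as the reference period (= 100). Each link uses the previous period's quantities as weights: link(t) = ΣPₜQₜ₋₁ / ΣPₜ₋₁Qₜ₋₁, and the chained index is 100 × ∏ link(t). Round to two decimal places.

156.71

Link 2001→2002:
ΣP(2002)Q(2001) = 0.82×259 + 3.56×53 = 212.38 + 188.68 = 401.06
ΣP(2001)Q(2001) = 0.70×259 + 3.13×53 = 181.3 + 165.89 = 347.19
link = 401.06/347.19 = 1.155160
Link 2002→2003:
ΣP(2003)Q(2002) = 0.91×213 + 4.57×58 = 193.83 + 265.06 = 458.89
ΣP(2002)Q(2002) = 0.82×213 + 3.56×58 = 174.66 + 206.48 = 381.14
link = 458.89/381.14 = 1.203993
Link 2003→2004:
ΣP(2004)Q(2003) = 1.08×218 + 4.92×52 = 235.44 + 255.84 = 491.28
ΣP(2003)Q(2003) = 0.91×218 + 4.57×52 = 198.38 + 237.64 = 436.02
link = 491.28/436.02 = 1.126737
Chained index = 100 × 1.155160 × 1.203993 × 1.126737 = 156.7072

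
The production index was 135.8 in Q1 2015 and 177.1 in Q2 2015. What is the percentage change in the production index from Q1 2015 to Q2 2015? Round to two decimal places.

30.41%

Change = (177.1 − 135.8) / 135.8 × 100
       = 41.3 / 135.8 × 100 = 30.4124%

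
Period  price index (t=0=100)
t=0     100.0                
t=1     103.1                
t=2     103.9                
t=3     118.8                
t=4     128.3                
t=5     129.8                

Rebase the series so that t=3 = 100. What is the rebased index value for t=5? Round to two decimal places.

Rebased(t=5) = 129.8 / 118.8 × 100 = 109.2593

109.26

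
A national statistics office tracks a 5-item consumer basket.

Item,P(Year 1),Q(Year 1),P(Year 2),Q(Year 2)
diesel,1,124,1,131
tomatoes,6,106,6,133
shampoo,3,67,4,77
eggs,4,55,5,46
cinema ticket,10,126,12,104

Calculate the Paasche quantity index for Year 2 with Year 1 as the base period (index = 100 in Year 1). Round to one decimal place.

Paasche quantity index uses current-period prices as weights.
ΣP(Year 2)·Q(Year 2) = 1×131 + 6×133 + 4×77 + 5×46 + 12×104 = 131 + 798 + 308 + 230 + 1248 = 2715
ΣP(Year 2)·Q(Year 1) = 1×124 + 6×106 + 4×67 + 5×55 + 12×126 = 124 + 636 + 268 + 275 + 1512 = 2815
Index = 2715 / 2815 × 100 = 96.4476

96.4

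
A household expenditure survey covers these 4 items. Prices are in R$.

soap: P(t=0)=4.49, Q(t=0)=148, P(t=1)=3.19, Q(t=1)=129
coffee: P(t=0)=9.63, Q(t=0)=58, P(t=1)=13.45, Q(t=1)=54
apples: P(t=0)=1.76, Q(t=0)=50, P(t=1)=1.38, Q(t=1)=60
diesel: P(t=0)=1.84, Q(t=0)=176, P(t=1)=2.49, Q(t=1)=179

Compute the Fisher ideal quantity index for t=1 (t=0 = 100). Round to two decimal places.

Laspeyres component (base-period weights):
ΣP(t=0)Q(t=1) = 4.49×129 + 9.63×54 + 1.76×60 + 1.84×179 = 579.21 + 520.02 + 105.6 + 329.36 = 1534.19
ΣP(t=0)Q(t=0) = 4.49×148 + 9.63×58 + 1.76×50 + 1.84×176 = 664.52 + 558.54 + 88 + 323.84 = 1634.9
L = 1534.19 / 1634.9 × 100 = 93.8400
Paasche component (current-period weights):
ΣP(t=1)Q(t=1) = 3.19×129 + 13.45×54 + 1.38×60 + 2.49×179 = 411.51 + 726.3 + 82.8 + 445.71 = 1666.32
ΣP(t=1)Q(t=0) = 3.19×148 + 13.45×58 + 1.38×50 + 2.49×176 = 472.12 + 780.1 + 69 + 438.24 = 1759.46
P = 1666.32 / 1759.46 × 100 = 94.7063
Fisher = √(L × P) = √(93.8400 × 94.7063) = 94.2722

94.27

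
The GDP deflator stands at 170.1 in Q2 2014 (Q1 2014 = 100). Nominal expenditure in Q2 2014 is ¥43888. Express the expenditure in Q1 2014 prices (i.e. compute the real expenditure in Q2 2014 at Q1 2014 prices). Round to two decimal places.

25801.29

Real = Nominal ÷ (Index/100) = 43888 ÷ (170.1/100)
     = 43888 ÷ 1.701 = 25801.2934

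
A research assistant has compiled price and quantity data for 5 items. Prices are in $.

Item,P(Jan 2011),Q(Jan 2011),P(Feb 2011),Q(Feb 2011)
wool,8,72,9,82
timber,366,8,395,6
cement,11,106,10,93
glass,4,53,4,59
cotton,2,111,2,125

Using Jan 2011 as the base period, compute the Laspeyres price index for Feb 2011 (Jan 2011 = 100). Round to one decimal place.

Laspeyres price index uses base-period quantities as weights.
ΣP(Feb 2011)·Q(Jan 2011) = 9×72 + 395×8 + 10×106 + 4×53 + 2×111 = 648 + 3160 + 1060 + 212 + 222 = 5302
ΣP(Jan 2011)·Q(Jan 2011) = 8×72 + 366×8 + 11×106 + 4×53 + 2×111 = 576 + 2928 + 1166 + 212 + 222 = 5104
Index = 5302 / 5104 × 100 = 103.8793

103.9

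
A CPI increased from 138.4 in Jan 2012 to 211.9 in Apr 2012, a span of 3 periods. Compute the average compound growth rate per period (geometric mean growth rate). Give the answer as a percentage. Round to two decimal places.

15.26%

Growth factor = (211.9/138.4)^(1/3) = (1.531069)^(1/3) = 1.152564
Growth rate = 1.152564 − 1 = 0.152564 = 15.2564%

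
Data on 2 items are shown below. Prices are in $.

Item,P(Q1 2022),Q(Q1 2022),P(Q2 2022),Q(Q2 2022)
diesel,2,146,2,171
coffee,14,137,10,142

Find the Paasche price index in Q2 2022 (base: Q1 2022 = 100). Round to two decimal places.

Paasche price index uses current-period quantities as weights.
ΣP(Q2 2022)·Q(Q2 2022) = 2×171 + 10×142 = 342 + 1420 = 1762
ΣP(Q1 2022)·Q(Q2 2022) = 2×171 + 14×142 = 342 + 1988 = 2330
Index = 1762 / 2330 × 100 = 75.6223

75.62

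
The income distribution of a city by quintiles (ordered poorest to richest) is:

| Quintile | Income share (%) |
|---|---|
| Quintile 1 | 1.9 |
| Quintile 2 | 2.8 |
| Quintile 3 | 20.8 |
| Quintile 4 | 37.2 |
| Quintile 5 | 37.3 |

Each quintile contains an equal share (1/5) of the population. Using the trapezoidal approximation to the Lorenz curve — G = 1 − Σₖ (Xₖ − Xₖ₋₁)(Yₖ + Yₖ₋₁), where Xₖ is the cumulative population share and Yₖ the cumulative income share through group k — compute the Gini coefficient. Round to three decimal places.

0.421

Cumulative income shares Yₖ: 0.0190, 0.0470, 0.2550, 0.6270, 1.0000
Σ (Xₖ−Xₖ₋₁)(Yₖ+Yₖ₋₁) = (1/5)(0.0190+0.0000) + (1/5)(0.0470+0.0190) + (1/5)(0.2550+0.0470) + (1/5)(0.6270+0.2550) + (1/5)(1.0000+0.6270)
  = 0.0038 + 0.0132 + 0.0604 + 0.1764 + 0.3254 = 0.5792
G = 1 − 0.5792 = 0.4208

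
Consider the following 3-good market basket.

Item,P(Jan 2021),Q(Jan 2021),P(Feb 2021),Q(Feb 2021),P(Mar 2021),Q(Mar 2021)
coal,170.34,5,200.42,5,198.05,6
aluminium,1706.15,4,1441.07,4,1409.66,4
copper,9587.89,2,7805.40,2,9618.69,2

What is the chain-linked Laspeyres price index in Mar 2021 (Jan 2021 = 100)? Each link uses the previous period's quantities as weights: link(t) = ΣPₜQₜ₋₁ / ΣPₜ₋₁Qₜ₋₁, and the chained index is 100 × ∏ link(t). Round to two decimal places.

Link Jan 2021→Feb 2021:
ΣP(Feb 2021)Q(Jan 2021) = 200.42×5 + 1441.07×4 + 7805.40×2 = 1002.1 + 5764.28 + 15610.8 = 22377.18
ΣP(Jan 2021)Q(Jan 2021) = 170.34×5 + 1706.15×4 + 9587.89×2 = 851.7 + 6824.6 + 19175.78 = 26852.08
link = 22377.18/26852.08 = 0.833350
Link Feb 2021→Mar 2021:
ΣP(Mar 2021)Q(Feb 2021) = 198.05×5 + 1409.66×4 + 9618.69×2 = 990.25 + 5638.64 + 19237.38 = 25866.27
ΣP(Feb 2021)Q(Feb 2021) = 200.42×5 + 1441.07×4 + 7805.40×2 = 1002.1 + 5764.28 + 15610.8 = 22377.18
link = 25866.27/22377.18 = 1.155922
Chained index = 100 × 0.833350 × 1.155922 = 96.3287

96.33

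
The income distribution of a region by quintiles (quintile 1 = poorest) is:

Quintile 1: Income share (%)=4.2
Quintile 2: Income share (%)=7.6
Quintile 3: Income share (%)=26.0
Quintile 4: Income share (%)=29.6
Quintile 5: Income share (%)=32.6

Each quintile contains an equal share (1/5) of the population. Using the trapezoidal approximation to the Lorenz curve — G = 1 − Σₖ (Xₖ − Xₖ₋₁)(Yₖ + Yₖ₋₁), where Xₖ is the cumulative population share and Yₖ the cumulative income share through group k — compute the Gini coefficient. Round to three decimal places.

0.315

Cumulative income shares Yₖ: 0.0420, 0.1180, 0.3780, 0.6740, 1.0000
Σ (Xₖ−Xₖ₋₁)(Yₖ+Yₖ₋₁) = (1/5)(0.0420+0.0000) + (1/5)(0.1180+0.0420) + (1/5)(0.3780+0.1180) + (1/5)(0.6740+0.3780) + (1/5)(1.0000+0.6740)
  = 0.0084 + 0.0320 + 0.0992 + 0.2104 + 0.3348 = 0.6848
G = 1 − 0.6848 = 0.3152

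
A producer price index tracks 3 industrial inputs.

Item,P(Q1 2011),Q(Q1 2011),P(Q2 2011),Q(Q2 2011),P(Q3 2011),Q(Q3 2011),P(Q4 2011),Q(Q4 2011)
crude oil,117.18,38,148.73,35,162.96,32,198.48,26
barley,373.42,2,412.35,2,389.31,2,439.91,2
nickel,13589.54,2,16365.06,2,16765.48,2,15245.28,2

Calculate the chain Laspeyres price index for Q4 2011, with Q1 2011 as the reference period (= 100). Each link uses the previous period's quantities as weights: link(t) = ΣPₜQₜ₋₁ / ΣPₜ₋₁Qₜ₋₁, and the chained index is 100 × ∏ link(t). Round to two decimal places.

119.30

Link Q1 2011→Q2 2011:
ΣP(Q2 2011)Q(Q1 2011) = 148.73×38 + 412.35×2 + 16365.06×2 = 5651.74 + 824.7 + 32730.12 = 39206.56
ΣP(Q1 2011)Q(Q1 2011) = 117.18×38 + 373.42×2 + 13589.54×2 = 4452.84 + 746.84 + 27179.08 = 32378.76
link = 39206.56/32378.76 = 1.210873
Link Q2 2011→Q3 2011:
ΣP(Q3 2011)Q(Q2 2011) = 162.96×35 + 389.31×2 + 16765.48×2 = 5703.6 + 778.62 + 33530.96 = 40013.18
ΣP(Q2 2011)Q(Q2 2011) = 148.73×35 + 412.35×2 + 16365.06×2 = 5205.55 + 824.7 + 32730.12 = 38760.37
link = 40013.18/38760.37 = 1.032322
Link Q3 2011→Q4 2011:
ΣP(Q4 2011)Q(Q3 2011) = 198.48×32 + 439.91×2 + 15245.28×2 = 6351.36 + 879.82 + 30490.56 = 37721.74
ΣP(Q3 2011)Q(Q3 2011) = 162.96×32 + 389.31×2 + 16765.48×2 = 5214.72 + 778.62 + 33530.96 = 39524.3
link = 37721.74/39524.3 = 0.954394
Chained index = 100 × 1.210873 × 1.032322 × 0.954394 = 119.3002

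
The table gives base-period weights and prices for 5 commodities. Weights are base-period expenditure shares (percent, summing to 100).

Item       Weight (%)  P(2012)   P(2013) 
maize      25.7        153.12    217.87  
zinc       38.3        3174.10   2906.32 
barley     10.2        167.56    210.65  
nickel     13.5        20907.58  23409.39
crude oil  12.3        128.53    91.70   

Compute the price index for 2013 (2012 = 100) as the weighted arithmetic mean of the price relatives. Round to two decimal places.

108.35

maize: 25.7 × (217.87/153.12) = 25.7 × 1.422871 = 36.5678
zinc: 38.3 × (2906.32/3174.10) = 38.3 × 0.915636 = 35.0689
barley: 10.2 × (210.65/167.56) = 10.2 × 1.257162 = 12.8230
nickel: 13.5 × (23409.39/20907.58) = 13.5 × 1.119660 = 15.1154
crude oil: 12.3 × (91.70/128.53) = 12.3 × 0.713452 = 8.7755
Index = Σ wᵢ·(p₁ᵢ/p₀ᵢ) = 36.5678 + 35.0689 + 12.8230 + 15.1154 + 8.7755 = 108.3506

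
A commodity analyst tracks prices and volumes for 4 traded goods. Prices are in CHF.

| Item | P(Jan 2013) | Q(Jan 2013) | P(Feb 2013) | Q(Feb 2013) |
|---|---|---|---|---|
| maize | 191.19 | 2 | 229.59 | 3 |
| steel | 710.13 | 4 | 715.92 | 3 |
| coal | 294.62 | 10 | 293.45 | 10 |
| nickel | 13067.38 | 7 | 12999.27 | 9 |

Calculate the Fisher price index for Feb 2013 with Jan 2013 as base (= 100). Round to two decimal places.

99.60

Laspeyres component (base-period weights):
ΣP(Feb 2013)Q(Jan 2013) = 229.59×2 + 715.92×4 + 293.45×10 + 12999.27×7 = 459.18 + 2863.68 + 2934.5 + 90994.89 = 97252.25
ΣP(Jan 2013)Q(Jan 2013) = 191.19×2 + 710.13×4 + 294.62×10 + 13067.38×7 = 382.38 + 2840.52 + 2946.2 + 91471.66 = 97640.76
L = 97252.25 / 97640.76 × 100 = 99.6021
Paasche component (current-period weights):
ΣP(Feb 2013)Q(Feb 2013) = 229.59×3 + 715.92×3 + 293.45×10 + 12999.27×9 = 688.77 + 2147.76 + 2934.5 + 116993.43 = 122764.46
ΣP(Jan 2013)Q(Feb 2013) = 191.19×3 + 710.13×3 + 294.62×10 + 13067.38×9 = 573.57 + 2130.39 + 2946.2 + 117606.42 = 123256.58
P = 122764.46 / 123256.58 × 100 = 99.6007
Fisher = √(L × P) = √(99.6021 × 99.6007) = 99.6014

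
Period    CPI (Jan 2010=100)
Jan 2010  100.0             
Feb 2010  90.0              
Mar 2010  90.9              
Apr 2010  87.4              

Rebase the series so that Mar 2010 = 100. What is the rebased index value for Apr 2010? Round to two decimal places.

Rebased(Apr 2010) = 87.4 / 90.9 × 100 = 96.1496

96.15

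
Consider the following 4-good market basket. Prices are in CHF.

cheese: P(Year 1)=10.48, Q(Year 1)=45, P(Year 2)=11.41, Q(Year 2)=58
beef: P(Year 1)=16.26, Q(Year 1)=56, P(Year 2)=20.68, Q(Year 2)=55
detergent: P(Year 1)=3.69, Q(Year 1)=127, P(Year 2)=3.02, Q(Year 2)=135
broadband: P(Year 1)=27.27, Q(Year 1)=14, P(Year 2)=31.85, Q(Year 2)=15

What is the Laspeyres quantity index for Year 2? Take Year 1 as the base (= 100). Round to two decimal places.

107.92

Laspeyres quantity index uses base-period prices as weights.
ΣP(Year 1)·Q(Year 2) = 10.48×58 + 16.26×55 + 3.69×135 + 27.27×15 = 607.84 + 894.3 + 498.15 + 409.05 = 2409.34
ΣP(Year 1)·Q(Year 1) = 10.48×45 + 16.26×56 + 3.69×127 + 27.27×14 = 471.6 + 910.56 + 468.63 + 381.78 = 2232.57
Index = 2409.34 / 2232.57 × 100 = 107.9178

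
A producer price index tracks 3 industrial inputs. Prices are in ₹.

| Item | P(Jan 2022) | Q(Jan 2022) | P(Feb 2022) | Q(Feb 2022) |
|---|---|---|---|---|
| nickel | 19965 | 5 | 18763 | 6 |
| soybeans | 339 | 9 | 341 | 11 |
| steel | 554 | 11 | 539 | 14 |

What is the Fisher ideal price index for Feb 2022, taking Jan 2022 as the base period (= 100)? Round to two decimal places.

Laspeyres component (base-period weights):
ΣP(Feb 2022)Q(Jan 2022) = 18763×5 + 341×9 + 539×11 = 93815 + 3069 + 5929 = 102813
ΣP(Jan 2022)Q(Jan 2022) = 19965×5 + 339×9 + 554×11 = 99825 + 3051 + 6094 = 108970
L = 102813 / 108970 × 100 = 94.3498
Paasche component (current-period weights):
ΣP(Feb 2022)Q(Feb 2022) = 18763×6 + 341×11 + 539×14 = 112578 + 3751 + 7546 = 123875
ΣP(Jan 2022)Q(Feb 2022) = 19965×6 + 339×11 + 554×14 = 119790 + 3729 + 7756 = 131275
P = 123875 / 131275 × 100 = 94.3630
Fisher = √(L × P) = √(94.3498 × 94.3630) = 94.3564

94.36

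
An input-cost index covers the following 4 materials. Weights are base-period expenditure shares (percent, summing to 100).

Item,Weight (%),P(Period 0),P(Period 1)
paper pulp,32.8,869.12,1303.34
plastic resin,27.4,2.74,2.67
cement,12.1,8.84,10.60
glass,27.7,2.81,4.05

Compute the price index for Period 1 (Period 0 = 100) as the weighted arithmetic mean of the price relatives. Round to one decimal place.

130.3

paper pulp: 32.8 × (1303.34/869.12) = 32.8 × 1.499609 = 49.1872
plastic resin: 27.4 × (2.67/2.74) = 27.4 × 0.974453 = 26.7000
cement: 12.1 × (10.60/8.84) = 12.1 × 1.199095 = 14.5090
glass: 27.7 × (4.05/2.81) = 27.7 × 1.441281 = 39.9235
Index = Σ wᵢ·(p₁ᵢ/p₀ᵢ) = 49.1872 + 26.7000 + 14.5090 + 39.9235 = 130.3197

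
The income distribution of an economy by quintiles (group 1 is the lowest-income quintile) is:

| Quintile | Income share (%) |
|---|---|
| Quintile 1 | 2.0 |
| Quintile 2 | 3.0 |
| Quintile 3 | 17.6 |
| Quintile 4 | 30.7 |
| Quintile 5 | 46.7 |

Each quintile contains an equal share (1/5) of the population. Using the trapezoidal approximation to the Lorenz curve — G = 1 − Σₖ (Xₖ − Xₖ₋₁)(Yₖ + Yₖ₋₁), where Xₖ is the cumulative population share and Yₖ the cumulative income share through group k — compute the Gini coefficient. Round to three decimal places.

Cumulative income shares Yₖ: 0.0200, 0.0500, 0.2260, 0.5330, 1.0000
Σ (Xₖ−Xₖ₋₁)(Yₖ+Yₖ₋₁) = (1/5)(0.0200+0.0000) + (1/5)(0.0500+0.0200) + (1/5)(0.2260+0.0500) + (1/5)(0.5330+0.2260) + (1/5)(1.0000+0.5330)
  = 0.0040 + 0.0140 + 0.0552 + 0.1518 + 0.3066 = 0.5316
G = 1 − 0.5316 = 0.4684

0.468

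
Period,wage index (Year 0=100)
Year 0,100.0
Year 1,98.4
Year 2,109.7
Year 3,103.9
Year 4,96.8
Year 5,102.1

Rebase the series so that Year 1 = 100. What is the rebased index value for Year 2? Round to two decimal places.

Rebased(Year 2) = 109.7 / 98.4 × 100 = 111.4837

111.48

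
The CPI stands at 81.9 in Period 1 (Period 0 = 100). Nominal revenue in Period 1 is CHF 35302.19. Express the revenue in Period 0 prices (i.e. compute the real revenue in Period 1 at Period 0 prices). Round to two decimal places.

Real = Nominal ÷ (Index/100) = 35302.19 ÷ (81.9/100)
     = 35302.19 ÷ 0.819 = 43104.0171

43104.02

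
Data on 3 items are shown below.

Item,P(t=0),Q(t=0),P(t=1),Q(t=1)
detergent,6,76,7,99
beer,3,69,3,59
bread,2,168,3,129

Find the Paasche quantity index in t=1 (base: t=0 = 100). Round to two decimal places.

Paasche quantity index uses current-period prices as weights.
ΣP(t=1)·Q(t=1) = 7×99 + 3×59 + 3×129 = 693 + 177 + 387 = 1257
ΣP(t=1)·Q(t=0) = 7×76 + 3×69 + 3×168 = 532 + 207 + 504 = 1243
Index = 1257 / 1243 × 100 = 101.1263

101.13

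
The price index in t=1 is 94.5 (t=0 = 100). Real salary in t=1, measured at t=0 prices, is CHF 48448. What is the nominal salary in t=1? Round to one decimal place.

45783.4

Nominal = Real × (Index/100) = 48448 × (94.5/100)
        = 48448 × 0.945 = 45783.3600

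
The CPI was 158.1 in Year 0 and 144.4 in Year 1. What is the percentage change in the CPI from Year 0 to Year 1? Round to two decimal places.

-8.67%

Change = (144.4 − 158.1) / 158.1 × 100
       = -13.7 / 158.1 × 100 = -8.6654%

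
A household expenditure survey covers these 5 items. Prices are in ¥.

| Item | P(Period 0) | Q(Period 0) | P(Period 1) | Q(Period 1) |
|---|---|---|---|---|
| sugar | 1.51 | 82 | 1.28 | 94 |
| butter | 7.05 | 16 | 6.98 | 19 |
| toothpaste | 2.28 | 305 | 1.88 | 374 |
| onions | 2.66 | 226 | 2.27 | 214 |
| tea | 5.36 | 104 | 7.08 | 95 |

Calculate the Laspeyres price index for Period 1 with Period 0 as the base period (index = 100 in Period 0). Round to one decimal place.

97.5

Laspeyres price index uses base-period quantities as weights.
ΣP(Period 1)·Q(Period 0) = 1.28×82 + 6.98×16 + 1.88×305 + 2.27×226 + 7.08×104 = 104.96 + 111.68 + 573.4 + 513.02 + 736.32 = 2039.38
ΣP(Period 0)·Q(Period 0) = 1.51×82 + 7.05×16 + 2.28×305 + 2.66×226 + 5.36×104 = 123.82 + 112.8 + 695.4 + 601.16 + 557.44 = 2090.62
Index = 2039.38 / 2090.62 × 100 = 97.5491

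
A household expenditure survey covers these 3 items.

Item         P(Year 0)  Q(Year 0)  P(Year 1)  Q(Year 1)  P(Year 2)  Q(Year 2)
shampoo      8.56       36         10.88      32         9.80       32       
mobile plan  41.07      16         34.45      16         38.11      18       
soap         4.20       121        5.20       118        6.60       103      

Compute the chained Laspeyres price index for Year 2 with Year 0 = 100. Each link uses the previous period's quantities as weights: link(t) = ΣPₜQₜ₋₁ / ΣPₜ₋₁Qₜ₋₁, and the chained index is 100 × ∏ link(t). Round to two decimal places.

Link Year 0→Year 1:
ΣP(Year 1)Q(Year 0) = 10.88×36 + 34.45×16 + 5.20×121 = 391.68 + 551.2 + 629.2 = 1572.08
ΣP(Year 0)Q(Year 0) = 8.56×36 + 41.07×16 + 4.20×121 = 308.16 + 657.12 + 508.2 = 1473.48
link = 1572.08/1473.48 = 1.066916
Link Year 1→Year 2:
ΣP(Year 2)Q(Year 1) = 9.80×32 + 38.11×16 + 6.60×118 = 313.6 + 609.76 + 778.8 = 1702.16
ΣP(Year 1)Q(Year 1) = 10.88×32 + 34.45×16 + 5.20×118 = 348.16 + 551.2 + 613.6 = 1512.96
link = 1702.16/1512.96 = 1.125053
Chained index = 100 × 1.066916 × 1.125053 = 120.0337

120.03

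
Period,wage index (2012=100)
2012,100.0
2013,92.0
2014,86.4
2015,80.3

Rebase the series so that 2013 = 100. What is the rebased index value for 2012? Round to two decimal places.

Rebased(2012) = 100.0 / 92.0 × 100 = 108.6957

108.70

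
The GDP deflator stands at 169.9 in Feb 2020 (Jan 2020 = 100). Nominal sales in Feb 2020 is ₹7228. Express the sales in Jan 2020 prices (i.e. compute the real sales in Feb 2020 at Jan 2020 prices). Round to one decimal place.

Real = Nominal ÷ (Index/100) = 7228 ÷ (169.9/100)
     = 7228 ÷ 1.699 = 4254.2672

4254.3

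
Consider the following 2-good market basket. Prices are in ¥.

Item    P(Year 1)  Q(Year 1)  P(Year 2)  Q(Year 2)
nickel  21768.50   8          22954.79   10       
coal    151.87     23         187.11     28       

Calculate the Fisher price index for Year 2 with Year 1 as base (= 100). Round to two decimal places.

Laspeyres component (base-period weights):
ΣP(Year 2)Q(Year 1) = 22954.79×8 + 187.11×23 = 183638.32 + 4303.53 = 187941.85
ΣP(Year 1)Q(Year 1) = 21768.50×8 + 151.87×23 = 174148 + 3493.01 = 177641.01
L = 187941.85 / 177641.01 × 100 = 105.7987
Paasche component (current-period weights):
ΣP(Year 2)Q(Year 2) = 22954.79×10 + 187.11×28 = 229547.9 + 5239.08 = 234786.98
ΣP(Year 1)Q(Year 2) = 21768.50×10 + 151.87×28 = 217685 + 4252.36 = 221937.36
P = 234786.98 / 221937.36 × 100 = 105.7898
Fisher = √(L × P) = √(105.7987 × 105.7898) = 105.7942

105.79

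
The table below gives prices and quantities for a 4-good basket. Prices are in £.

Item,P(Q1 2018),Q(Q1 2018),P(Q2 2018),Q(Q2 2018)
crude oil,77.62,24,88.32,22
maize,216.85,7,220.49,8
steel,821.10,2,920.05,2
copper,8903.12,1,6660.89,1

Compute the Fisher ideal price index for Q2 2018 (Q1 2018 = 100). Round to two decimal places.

87.31

Laspeyres component (base-period weights):
ΣP(Q2 2018)Q(Q1 2018) = 88.32×24 + 220.49×7 + 920.05×2 + 6660.89×1 = 2119.68 + 1543.43 + 1840.1 + 6660.89 = 12164.1
ΣP(Q1 2018)Q(Q1 2018) = 77.62×24 + 216.85×7 + 821.10×2 + 8903.12×1 = 1862.88 + 1517.95 + 1642.2 + 8903.12 = 13926.15
L = 12164.1 / 13926.15 × 100 = 87.3472
Paasche component (current-period weights):
ΣP(Q2 2018)Q(Q2 2018) = 88.32×22 + 220.49×8 + 920.05×2 + 6660.89×1 = 1943.04 + 1763.92 + 1840.1 + 6660.89 = 12207.95
ΣP(Q1 2018)Q(Q2 2018) = 77.62×22 + 216.85×8 + 821.10×2 + 8903.12×1 = 1707.64 + 1734.8 + 1642.2 + 8903.12 = 13987.76
P = 12207.95 / 13987.76 × 100 = 87.2759
Fisher = √(L × P) = √(87.3472 × 87.2759) = 87.3116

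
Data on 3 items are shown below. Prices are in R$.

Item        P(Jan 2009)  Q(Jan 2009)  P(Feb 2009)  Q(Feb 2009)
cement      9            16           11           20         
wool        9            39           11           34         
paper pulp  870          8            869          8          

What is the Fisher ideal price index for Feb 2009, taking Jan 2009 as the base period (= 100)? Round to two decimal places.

Laspeyres component (base-period weights):
ΣP(Feb 2009)Q(Jan 2009) = 11×16 + 11×39 + 869×8 = 176 + 429 + 6952 = 7557
ΣP(Jan 2009)Q(Jan 2009) = 9×16 + 9×39 + 870×8 = 144 + 351 + 6960 = 7455
L = 7557 / 7455 × 100 = 101.3682
Paasche component (current-period weights):
ΣP(Feb 2009)Q(Feb 2009) = 11×20 + 11×34 + 869×8 = 220 + 374 + 6952 = 7546
ΣP(Jan 2009)Q(Feb 2009) = 9×20 + 9×34 + 870×8 = 180 + 306 + 6960 = 7446
P = 7546 / 7446 × 100 = 101.3430
Fisher = √(L × P) = √(101.3682 × 101.3430) = 101.3556

101.36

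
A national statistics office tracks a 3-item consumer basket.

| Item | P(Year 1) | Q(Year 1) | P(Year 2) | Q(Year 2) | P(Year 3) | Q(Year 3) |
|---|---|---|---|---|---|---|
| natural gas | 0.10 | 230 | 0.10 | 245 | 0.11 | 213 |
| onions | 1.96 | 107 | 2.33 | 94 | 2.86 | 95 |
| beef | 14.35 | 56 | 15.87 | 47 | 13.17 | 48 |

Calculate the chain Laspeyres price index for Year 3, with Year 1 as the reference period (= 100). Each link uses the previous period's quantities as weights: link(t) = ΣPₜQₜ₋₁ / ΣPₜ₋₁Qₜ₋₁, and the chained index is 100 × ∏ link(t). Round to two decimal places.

103.58

Link Year 1→Year 2:
ΣP(Year 2)Q(Year 1) = 0.10×230 + 2.33×107 + 15.87×56 = 23 + 249.31 + 888.72 = 1161.03
ΣP(Year 1)Q(Year 1) = 0.10×230 + 1.96×107 + 14.35×56 = 23 + 209.72 + 803.6 = 1036.32
link = 1161.03/1036.32 = 1.120339
Link Year 2→Year 3:
ΣP(Year 3)Q(Year 2) = 0.11×245 + 2.86×94 + 13.17×47 = 26.95 + 268.84 + 618.99 = 914.78
ΣP(Year 2)Q(Year 2) = 0.10×245 + 2.33×94 + 15.87×47 = 24.5 + 219.02 + 745.89 = 989.41
link = 914.78/989.41 = 0.924571
Chained index = 100 × 1.120339 × 0.924571 = 103.5833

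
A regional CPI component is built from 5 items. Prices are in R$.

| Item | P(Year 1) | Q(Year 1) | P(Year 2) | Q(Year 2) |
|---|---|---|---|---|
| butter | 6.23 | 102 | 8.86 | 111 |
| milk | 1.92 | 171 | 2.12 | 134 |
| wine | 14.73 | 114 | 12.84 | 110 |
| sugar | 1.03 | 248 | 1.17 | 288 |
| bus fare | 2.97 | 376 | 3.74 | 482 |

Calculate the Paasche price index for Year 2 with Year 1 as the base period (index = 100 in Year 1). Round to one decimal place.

112.2

Paasche price index uses current-period quantities as weights.
ΣP(Year 2)·Q(Year 2) = 8.86×111 + 2.12×134 + 12.84×110 + 1.17×288 + 3.74×482 = 983.46 + 284.08 + 1412.4 + 336.96 + 1802.68 = 4819.58
ΣP(Year 1)·Q(Year 2) = 6.23×111 + 1.92×134 + 14.73×110 + 1.03×288 + 2.97×482 = 691.53 + 257.28 + 1620.3 + 296.64 + 1431.54 = 4297.29
Index = 4819.58 / 4297.29 × 100 = 112.1539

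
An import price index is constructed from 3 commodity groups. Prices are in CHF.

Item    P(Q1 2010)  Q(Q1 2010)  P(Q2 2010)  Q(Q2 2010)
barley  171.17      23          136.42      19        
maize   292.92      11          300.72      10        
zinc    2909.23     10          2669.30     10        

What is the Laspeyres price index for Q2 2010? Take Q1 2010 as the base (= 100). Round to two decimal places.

91.41

Laspeyres price index uses base-period quantities as weights.
ΣP(Q2 2010)·Q(Q1 2010) = 136.42×23 + 300.72×11 + 2669.30×10 = 3137.66 + 3307.92 + 26693 = 33138.58
ΣP(Q1 2010)·Q(Q1 2010) = 171.17×23 + 292.92×11 + 2909.23×10 = 3936.91 + 3222.12 + 29092.3 = 36251.33
Index = 33138.58 / 36251.33 × 100 = 91.4134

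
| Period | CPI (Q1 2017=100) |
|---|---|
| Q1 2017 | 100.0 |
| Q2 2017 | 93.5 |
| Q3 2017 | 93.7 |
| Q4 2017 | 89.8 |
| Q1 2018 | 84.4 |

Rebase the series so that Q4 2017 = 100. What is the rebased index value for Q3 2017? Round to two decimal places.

104.34

Rebased(Q3 2017) = 93.7 / 89.8 × 100 = 104.3430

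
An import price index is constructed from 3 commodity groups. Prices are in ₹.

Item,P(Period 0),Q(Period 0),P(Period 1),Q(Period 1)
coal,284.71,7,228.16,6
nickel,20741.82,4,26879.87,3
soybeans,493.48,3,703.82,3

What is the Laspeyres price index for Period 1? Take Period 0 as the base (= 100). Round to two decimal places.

Laspeyres price index uses base-period quantities as weights.
ΣP(Period 1)·Q(Period 0) = 228.16×7 + 26879.87×4 + 703.82×3 = 1597.12 + 107519.48 + 2111.46 = 111228.06
ΣP(Period 0)·Q(Period 0) = 284.71×7 + 20741.82×4 + 493.48×3 = 1992.97 + 82967.28 + 1480.44 = 86440.69
Index = 111228.06 / 86440.69 × 100 = 128.6756

128.68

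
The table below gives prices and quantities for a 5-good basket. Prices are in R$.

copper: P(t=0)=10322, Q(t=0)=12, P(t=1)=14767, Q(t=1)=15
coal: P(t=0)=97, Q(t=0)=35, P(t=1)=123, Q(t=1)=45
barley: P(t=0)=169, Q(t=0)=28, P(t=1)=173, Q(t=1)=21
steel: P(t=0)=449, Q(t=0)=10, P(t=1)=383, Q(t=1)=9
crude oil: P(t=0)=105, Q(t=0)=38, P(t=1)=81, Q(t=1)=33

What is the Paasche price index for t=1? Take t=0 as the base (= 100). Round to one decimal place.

Paasche price index uses current-period quantities as weights.
ΣP(t=1)·Q(t=1) = 14767×15 + 123×45 + 173×21 + 383×9 + 81×33 = 221505 + 5535 + 3633 + 3447 + 2673 = 236793
ΣP(t=0)·Q(t=1) = 10322×15 + 97×45 + 169×21 + 449×9 + 105×33 = 154830 + 4365 + 3549 + 4041 + 3465 = 170250
Index = 236793 / 170250 × 100 = 139.0855

139.1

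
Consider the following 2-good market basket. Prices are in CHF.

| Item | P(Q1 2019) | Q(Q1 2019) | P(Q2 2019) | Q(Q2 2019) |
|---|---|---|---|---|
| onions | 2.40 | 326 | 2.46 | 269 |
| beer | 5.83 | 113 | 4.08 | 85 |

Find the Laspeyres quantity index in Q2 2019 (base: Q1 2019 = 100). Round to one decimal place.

79.2

Laspeyres quantity index uses base-period prices as weights.
ΣP(Q1 2019)·Q(Q2 2019) = 2.40×269 + 5.83×85 = 645.6 + 495.55 = 1141.15
ΣP(Q1 2019)·Q(Q1 2019) = 2.40×326 + 5.83×113 = 782.4 + 658.79 = 1441.19
Index = 1141.15 / 1441.19 × 100 = 79.1811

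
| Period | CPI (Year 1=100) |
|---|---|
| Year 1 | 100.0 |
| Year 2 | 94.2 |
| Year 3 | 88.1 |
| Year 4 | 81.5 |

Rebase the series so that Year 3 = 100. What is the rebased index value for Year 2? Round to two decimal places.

Rebased(Year 2) = 94.2 / 88.1 × 100 = 106.9240

106.92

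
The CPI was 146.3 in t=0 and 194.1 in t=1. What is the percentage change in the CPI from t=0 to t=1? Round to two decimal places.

32.67%

Change = (194.1 − 146.3) / 146.3 × 100
       = 47.8 / 146.3 × 100 = 32.6726%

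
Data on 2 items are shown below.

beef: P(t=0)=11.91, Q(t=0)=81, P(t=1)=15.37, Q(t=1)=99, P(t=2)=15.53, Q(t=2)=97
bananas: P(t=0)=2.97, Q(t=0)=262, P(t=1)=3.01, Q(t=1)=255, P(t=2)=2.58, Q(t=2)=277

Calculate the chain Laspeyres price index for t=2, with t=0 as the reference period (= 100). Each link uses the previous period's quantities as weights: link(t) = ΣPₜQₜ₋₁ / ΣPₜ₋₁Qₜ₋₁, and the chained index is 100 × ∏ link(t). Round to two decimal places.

Link t=0→t=1:
ΣP(t=1)Q(t=0) = 15.37×81 + 3.01×262 = 1244.97 + 788.62 = 2033.59
ΣP(t=0)Q(t=0) = 11.91×81 + 2.97×262 = 964.71 + 778.14 = 1742.85
link = 2033.59/1742.85 = 1.166819
Link t=1→t=2:
ΣP(t=2)Q(t=1) = 15.53×99 + 2.58×255 = 1537.47 + 657.9 = 2195.37
ΣP(t=1)Q(t=1) = 15.37×99 + 3.01×255 = 1521.63 + 767.55 = 2289.18
link = 2195.37/2289.18 = 0.959020
Chained index = 100 × 1.166819 × 0.959020 = 111.9003

111.90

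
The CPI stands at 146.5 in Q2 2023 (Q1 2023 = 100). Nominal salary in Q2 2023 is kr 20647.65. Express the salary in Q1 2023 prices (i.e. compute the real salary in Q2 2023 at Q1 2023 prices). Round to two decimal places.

14093.96

Real = Nominal ÷ (Index/100) = 20647.65 ÷ (146.5/100)
     = 20647.65 ÷ 1.465 = 14093.9590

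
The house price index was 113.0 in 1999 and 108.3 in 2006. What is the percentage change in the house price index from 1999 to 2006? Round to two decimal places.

Change = (108.3 − 113.0) / 113.0 × 100
       = -4.7 / 113.0 × 100 = -4.1593%

-4.16%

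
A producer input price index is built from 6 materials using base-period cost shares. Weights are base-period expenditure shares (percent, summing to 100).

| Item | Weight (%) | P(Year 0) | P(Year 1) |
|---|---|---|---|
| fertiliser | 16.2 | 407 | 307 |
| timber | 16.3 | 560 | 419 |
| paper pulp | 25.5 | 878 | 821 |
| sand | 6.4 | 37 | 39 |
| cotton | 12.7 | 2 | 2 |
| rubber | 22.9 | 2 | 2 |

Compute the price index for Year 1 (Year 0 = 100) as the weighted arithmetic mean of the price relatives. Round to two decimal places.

90.61

fertiliser: 16.2 × (307/407) = 16.2 × 0.754300 = 12.2197
timber: 16.3 × (419/560) = 16.3 × 0.748214 = 12.1959
paper pulp: 25.5 × (821/878) = 25.5 × 0.935080 = 23.8445
sand: 6.4 × (39/37) = 6.4 × 1.054054 = 6.7459
cotton: 12.7 × (2/2) = 12.7 × 1.000000 = 12.7000
rubber: 22.9 × (2/2) = 22.9 × 1.000000 = 22.9000
Index = Σ wᵢ·(p₁ᵢ/p₀ᵢ) = 12.2197 + 12.1959 + 23.8445 + 6.7459 + 12.7000 + 22.9000 = 90.6060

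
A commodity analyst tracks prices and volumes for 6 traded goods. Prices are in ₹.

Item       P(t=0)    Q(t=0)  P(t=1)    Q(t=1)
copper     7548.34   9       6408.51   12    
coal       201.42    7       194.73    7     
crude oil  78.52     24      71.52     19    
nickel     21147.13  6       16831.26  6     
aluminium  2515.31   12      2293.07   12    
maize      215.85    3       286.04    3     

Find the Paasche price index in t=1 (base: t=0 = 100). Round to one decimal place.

83.2

Paasche price index uses current-period quantities as weights.
ΣP(t=1)·Q(t=1) = 6408.51×12 + 194.73×7 + 71.52×19 + 16831.26×6 + 2293.07×12 + 286.04×3 = 76902.12 + 1363.11 + 1358.88 + 100987.56 + 27516.84 + 858.12 = 208986.63
ΣP(t=0)·Q(t=1) = 7548.34×12 + 201.42×7 + 78.52×19 + 21147.13×6 + 2515.31×12 + 215.85×3 = 90580.08 + 1409.94 + 1491.88 + 126882.78 + 30183.72 + 647.55 = 251195.95
Index = 208986.63 / 251195.95 × 100 = 83.1967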